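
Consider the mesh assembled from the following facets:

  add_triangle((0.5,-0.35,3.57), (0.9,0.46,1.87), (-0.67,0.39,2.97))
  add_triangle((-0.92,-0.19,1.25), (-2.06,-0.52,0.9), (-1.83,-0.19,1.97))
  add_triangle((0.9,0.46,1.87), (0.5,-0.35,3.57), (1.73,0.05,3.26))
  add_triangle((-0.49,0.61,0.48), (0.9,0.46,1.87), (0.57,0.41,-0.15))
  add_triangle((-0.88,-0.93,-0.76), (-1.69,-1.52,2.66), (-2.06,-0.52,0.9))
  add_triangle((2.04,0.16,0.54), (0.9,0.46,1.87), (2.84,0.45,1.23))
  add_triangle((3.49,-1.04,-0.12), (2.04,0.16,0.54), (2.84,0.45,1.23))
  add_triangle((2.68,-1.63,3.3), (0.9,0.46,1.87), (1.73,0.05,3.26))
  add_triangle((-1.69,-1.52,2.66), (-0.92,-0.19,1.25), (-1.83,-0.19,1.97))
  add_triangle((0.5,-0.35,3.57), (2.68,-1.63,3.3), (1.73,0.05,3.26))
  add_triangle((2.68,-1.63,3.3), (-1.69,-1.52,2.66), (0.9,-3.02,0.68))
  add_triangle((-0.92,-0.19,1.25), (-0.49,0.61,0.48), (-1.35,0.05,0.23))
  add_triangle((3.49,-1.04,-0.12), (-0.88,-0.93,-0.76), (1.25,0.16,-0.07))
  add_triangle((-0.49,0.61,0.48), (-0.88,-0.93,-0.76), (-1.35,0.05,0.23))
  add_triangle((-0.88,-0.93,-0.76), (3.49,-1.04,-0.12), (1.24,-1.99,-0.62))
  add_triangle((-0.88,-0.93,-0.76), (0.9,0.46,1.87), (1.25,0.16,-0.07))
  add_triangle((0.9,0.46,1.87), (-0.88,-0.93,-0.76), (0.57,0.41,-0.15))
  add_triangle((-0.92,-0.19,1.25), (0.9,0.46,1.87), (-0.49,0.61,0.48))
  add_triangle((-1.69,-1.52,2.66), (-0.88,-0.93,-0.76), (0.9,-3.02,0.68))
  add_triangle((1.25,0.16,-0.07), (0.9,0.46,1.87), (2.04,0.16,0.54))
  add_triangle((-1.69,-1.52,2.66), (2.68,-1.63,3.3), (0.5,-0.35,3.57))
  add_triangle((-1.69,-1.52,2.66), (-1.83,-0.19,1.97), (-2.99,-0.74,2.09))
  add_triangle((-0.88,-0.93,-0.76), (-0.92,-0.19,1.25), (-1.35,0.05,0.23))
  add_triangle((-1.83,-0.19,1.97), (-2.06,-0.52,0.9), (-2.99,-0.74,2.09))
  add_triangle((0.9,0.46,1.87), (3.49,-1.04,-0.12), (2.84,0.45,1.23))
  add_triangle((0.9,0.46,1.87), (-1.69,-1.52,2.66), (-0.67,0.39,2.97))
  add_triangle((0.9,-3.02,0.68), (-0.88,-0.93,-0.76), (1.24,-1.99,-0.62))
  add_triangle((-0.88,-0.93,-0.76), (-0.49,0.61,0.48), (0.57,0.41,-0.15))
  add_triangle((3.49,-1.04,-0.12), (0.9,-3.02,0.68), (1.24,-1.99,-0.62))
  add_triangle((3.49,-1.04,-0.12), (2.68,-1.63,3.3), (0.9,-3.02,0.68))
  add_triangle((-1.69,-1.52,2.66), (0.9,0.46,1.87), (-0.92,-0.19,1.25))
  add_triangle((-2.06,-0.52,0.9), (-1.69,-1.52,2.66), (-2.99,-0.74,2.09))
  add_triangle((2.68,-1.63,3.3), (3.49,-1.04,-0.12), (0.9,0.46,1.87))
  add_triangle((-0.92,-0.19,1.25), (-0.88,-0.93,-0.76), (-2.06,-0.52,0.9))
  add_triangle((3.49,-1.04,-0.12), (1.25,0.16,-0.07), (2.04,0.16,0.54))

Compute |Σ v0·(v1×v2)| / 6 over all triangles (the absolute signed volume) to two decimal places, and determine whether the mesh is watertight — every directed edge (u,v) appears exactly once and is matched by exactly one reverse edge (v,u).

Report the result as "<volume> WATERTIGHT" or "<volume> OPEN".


Per-triangle v0·(v1×v2)/6:
  t1: +0.6743
  t2: -0.0622
  t3: +0.3471
  t4: +0.1989
  t5: +0.8967
  t6: -0.0628
  t7: +0.1330
  t8: +0.1333
  t9: +0.0822
  t10: +1.4776
  t11: +5.7234
  t12: +0.1656
  t13: +0.2635
  t14: +0.0353
  t15: +0.3445
  t16: -0.2689
  t17: +0.0771
  t18: +0.3451
  t19: +2.3956
  t20: +0.0875
  t21: +3.2650
  t22: +0.5730
  t23: +0.2827
  t24: +0.0672
  t25: +0.8710
  t26: -1.1074
  t27: +0.9378
  t28: +0.0808
  t29: +1.5943
  t30: +5.0858
  t31: +0.5706
  t32: +0.3039
  t33: +2.3561
  t34: -0.1895
  t35: +0.2011
Σ = +27.8789 → |volume| = 27.88

Directed edges: 105 total; 3 unmatched, e.g. (-0.67,0.39,2.97)→(0.5,-0.35,3.57) → open.

27.88 OPEN


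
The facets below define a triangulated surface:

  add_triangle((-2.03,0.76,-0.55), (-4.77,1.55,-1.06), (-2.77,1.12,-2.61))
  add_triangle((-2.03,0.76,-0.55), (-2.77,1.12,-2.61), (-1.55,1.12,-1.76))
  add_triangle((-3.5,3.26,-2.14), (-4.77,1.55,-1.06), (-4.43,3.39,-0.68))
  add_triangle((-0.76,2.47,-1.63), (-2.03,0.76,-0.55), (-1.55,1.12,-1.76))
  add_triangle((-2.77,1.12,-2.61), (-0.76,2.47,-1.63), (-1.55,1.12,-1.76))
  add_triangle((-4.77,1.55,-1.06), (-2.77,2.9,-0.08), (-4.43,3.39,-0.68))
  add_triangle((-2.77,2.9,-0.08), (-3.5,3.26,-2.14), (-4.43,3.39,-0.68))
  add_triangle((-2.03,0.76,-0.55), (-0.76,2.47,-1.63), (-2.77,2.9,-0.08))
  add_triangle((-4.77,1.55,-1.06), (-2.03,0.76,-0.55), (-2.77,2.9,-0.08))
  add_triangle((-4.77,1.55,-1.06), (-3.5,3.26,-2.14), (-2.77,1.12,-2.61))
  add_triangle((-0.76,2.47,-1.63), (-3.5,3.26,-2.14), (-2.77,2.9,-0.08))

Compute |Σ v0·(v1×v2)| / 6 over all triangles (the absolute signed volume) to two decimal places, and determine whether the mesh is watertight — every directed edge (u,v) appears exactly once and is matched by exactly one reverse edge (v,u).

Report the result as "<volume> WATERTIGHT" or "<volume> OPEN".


Per-triangle v0·(v1×v2)/6:
  t1: -0.1418
  t2: -0.3019
  t3: +2.6261
  t4: -0.7308
  t5: +0.0909
  t6: +0.3464
  t7: +1.0716
  t8: -1.3934
  t9: -0.2000
  t10: +3.1276
  t11: +1.8762
Σ = +6.3708 → |volume| = 6.37

Directed edges: 33 total; 3 unmatched, e.g. (-2.77,1.12,-2.61)→(-0.76,2.47,-1.63) → open.

6.37 OPEN


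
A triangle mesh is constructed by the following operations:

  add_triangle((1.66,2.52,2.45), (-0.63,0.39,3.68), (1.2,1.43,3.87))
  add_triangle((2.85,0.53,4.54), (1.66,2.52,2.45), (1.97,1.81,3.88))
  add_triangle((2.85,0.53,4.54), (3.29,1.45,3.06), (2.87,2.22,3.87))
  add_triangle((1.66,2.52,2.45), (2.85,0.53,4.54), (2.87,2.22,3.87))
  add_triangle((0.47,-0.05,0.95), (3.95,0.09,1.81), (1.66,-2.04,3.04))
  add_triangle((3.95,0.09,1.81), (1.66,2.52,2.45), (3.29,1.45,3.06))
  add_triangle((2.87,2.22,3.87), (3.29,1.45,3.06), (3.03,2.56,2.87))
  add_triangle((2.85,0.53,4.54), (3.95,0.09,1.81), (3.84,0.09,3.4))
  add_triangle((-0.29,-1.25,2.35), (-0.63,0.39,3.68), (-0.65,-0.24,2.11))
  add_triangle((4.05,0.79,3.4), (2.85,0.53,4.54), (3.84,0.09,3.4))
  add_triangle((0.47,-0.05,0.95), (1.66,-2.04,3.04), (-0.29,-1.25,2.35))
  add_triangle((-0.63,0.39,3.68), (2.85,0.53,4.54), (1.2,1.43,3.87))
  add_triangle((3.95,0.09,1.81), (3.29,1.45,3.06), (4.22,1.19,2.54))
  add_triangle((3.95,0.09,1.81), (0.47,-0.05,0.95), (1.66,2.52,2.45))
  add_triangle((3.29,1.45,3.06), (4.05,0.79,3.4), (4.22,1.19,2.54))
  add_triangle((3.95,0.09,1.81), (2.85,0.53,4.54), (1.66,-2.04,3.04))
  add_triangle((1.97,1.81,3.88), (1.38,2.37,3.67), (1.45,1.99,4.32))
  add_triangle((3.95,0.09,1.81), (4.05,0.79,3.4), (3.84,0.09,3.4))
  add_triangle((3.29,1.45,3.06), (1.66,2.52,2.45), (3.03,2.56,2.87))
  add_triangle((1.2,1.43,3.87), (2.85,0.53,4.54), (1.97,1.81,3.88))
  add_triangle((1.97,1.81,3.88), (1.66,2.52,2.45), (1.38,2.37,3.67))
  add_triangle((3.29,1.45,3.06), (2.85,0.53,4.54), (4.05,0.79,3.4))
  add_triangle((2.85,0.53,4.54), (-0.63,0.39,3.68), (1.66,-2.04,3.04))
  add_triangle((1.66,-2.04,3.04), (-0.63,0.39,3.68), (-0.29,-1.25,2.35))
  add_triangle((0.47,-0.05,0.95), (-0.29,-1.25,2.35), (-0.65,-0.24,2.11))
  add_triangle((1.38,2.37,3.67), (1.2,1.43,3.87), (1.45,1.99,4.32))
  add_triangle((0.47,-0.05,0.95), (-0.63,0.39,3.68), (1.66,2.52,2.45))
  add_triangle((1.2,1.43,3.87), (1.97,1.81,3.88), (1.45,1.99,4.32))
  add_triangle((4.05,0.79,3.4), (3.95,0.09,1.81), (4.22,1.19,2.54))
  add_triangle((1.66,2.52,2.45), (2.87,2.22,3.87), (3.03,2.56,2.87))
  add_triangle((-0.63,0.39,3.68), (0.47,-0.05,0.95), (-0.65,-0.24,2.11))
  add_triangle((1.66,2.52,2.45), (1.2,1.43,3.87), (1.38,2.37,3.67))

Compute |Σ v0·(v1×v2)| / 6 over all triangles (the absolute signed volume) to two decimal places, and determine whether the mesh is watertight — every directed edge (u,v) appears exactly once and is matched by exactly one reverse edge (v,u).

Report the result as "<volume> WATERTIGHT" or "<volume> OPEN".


21.78 WATERTIGHT

Per-triangle v0·(v1×v2)/6:
  t1: +1.2814
  t2: +0.9125
  t3: +1.4674
  t4: +0.5815
  t5: -0.9138
  t6: +1.0076
  t7: +0.7791
  t8: -0.4969
  t9: +0.2974
  t10: +0.9522
  t11: -0.4602
  t12: +2.2131
  t13: -0.5691
  t14: -1.2680
  t15: +0.6208
  t16: +5.1217
  t17: +0.3242
  t18: +0.7509
  t19: -0.5576
  t20: +0.9177
  t21: +0.6075
  t22: +1.1768
  t23: +5.3205
  t24: +1.8420
  t25: -0.2724
  t26: +0.0108
  t27: -1.0692
  t28: +0.1679
  t29: +0.8335
  t30: +0.7406
  t31: -0.2066
  t32: -0.3367
Σ = +21.7767 → |volume| = 21.78

Directed edges: 96 total, each appears once with its reverse present → watertight.


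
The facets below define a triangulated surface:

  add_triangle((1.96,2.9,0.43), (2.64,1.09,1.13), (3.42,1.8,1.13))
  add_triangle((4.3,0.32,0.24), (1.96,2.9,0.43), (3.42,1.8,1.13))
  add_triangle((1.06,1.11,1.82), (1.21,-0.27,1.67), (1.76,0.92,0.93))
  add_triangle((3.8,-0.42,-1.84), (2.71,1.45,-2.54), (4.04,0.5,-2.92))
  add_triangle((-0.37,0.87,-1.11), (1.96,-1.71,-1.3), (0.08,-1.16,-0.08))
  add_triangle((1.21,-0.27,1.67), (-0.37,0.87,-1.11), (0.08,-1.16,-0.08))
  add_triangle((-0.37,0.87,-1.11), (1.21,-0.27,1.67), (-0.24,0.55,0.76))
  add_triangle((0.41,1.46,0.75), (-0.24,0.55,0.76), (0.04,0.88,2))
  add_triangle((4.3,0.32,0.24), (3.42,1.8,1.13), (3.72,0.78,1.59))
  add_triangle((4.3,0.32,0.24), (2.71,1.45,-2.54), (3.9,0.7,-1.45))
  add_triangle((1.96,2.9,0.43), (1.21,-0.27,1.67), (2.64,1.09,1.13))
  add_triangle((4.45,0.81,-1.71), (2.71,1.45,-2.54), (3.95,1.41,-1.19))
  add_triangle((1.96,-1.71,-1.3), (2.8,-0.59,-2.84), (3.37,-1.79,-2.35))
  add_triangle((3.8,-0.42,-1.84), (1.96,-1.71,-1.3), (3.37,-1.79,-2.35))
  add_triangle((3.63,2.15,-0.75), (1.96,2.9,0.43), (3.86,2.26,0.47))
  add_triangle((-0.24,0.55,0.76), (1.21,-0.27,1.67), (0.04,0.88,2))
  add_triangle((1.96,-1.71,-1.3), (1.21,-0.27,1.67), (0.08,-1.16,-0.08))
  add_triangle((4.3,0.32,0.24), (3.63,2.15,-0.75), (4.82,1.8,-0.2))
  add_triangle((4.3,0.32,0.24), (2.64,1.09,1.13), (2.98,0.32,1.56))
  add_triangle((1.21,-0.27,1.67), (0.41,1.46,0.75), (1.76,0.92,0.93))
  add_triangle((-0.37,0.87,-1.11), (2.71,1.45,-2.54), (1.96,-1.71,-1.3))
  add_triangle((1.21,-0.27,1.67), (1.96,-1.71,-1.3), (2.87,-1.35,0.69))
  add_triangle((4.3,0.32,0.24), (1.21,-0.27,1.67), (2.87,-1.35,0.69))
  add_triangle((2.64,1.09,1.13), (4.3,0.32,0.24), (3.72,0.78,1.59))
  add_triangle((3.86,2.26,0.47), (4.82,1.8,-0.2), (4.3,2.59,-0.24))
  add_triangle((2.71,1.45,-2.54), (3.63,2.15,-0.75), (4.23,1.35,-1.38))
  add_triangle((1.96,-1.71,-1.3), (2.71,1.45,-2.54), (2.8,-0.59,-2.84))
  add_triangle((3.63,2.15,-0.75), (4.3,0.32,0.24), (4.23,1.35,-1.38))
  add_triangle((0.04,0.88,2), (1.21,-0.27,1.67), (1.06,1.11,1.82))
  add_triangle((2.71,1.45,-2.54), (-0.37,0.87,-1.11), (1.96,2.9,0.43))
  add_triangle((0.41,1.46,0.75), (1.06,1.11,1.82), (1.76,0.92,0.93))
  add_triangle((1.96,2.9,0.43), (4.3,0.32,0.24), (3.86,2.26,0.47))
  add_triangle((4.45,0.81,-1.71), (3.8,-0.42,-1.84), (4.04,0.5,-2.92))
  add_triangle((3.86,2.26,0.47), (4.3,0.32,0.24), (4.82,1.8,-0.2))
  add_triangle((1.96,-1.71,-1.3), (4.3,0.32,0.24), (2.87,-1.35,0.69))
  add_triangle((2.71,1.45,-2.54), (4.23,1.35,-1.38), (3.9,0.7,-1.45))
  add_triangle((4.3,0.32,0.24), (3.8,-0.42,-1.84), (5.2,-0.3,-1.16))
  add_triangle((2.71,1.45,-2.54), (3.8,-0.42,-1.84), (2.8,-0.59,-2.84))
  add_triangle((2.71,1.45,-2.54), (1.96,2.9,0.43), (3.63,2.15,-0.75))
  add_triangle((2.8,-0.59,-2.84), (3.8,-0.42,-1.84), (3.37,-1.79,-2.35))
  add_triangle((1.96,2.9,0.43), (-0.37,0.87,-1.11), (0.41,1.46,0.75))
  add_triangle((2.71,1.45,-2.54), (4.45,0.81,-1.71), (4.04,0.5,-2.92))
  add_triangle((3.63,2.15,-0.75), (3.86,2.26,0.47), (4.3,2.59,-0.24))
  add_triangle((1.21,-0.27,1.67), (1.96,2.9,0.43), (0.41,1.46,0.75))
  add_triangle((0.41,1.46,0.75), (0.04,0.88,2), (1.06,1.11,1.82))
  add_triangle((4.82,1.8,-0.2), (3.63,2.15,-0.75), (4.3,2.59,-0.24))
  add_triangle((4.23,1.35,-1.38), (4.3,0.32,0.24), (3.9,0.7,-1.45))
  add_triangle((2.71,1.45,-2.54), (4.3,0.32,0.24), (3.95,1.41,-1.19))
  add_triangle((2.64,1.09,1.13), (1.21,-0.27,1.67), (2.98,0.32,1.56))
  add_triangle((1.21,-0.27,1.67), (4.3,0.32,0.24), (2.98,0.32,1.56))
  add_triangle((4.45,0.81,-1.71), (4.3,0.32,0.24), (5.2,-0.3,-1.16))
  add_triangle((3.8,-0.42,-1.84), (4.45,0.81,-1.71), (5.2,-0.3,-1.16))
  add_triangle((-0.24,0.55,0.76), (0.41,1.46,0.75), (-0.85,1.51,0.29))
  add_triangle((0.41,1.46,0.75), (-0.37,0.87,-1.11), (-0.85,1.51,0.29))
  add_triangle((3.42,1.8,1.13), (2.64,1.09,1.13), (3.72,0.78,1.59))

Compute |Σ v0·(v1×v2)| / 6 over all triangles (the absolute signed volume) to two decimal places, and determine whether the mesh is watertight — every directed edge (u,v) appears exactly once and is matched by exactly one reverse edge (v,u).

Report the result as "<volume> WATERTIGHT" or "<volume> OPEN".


Per-triangle v0·(v1×v2)/6:
  t1: +0.2373
  t2: +1.4985
  t3: +0.5016
  t4: -0.3319
  t5: +0.4875
  t6: -0.1683
  t7: -0.2333
  t8: +0.1245
  t9: +1.1925
  t10: -0.7016
  t11: +0.9214
  t12: +1.0007
  t13: +0.2998
  t14: +0.3642
  t15: +1.3469
  t16: +0.0009
  t17: +0.8736
  t18: +0.3521
  t19: +0.8233
  t20: -0.5178
  t21: +1.5561
  t22: +0.2664
  t23: +1.6590
  t24: -0.5309
  t25: +0.5387
  t26: +1.3366
  t27: -0.7752
  t28: +1.4705
  t29: +0.4641
  t30: +2.3117
  t31: +0.3734
  t32: -0.0492
  t33: +1.0612
  t34: +0.9260
  t35: +2.2840
  t36: +0.7091
  t37: -0.2799
  t38: +1.8627
  t39: +2.0050
  t40: +1.2049
  t41: +0.5924
  t42: +1.2320
  t43: -0.0434
  t44: +0.8358
  t45: +0.3448
  t46: +0.4346
  t47: +0.7627
  t48: -0.8907
  t49: +0.3652
  t50: +0.4724
  t51: +1.4618
  t52: +1.0422
  t53: +0.1946
  t54: +0.4101
  t55: +0.1114
Σ = +33.7923 → |volume| = 33.79

Directed edges: 165 total; 9 unmatched, e.g. (-0.24,0.55,0.76)→(-0.37,0.87,-1.11) → open.

33.79 OPEN


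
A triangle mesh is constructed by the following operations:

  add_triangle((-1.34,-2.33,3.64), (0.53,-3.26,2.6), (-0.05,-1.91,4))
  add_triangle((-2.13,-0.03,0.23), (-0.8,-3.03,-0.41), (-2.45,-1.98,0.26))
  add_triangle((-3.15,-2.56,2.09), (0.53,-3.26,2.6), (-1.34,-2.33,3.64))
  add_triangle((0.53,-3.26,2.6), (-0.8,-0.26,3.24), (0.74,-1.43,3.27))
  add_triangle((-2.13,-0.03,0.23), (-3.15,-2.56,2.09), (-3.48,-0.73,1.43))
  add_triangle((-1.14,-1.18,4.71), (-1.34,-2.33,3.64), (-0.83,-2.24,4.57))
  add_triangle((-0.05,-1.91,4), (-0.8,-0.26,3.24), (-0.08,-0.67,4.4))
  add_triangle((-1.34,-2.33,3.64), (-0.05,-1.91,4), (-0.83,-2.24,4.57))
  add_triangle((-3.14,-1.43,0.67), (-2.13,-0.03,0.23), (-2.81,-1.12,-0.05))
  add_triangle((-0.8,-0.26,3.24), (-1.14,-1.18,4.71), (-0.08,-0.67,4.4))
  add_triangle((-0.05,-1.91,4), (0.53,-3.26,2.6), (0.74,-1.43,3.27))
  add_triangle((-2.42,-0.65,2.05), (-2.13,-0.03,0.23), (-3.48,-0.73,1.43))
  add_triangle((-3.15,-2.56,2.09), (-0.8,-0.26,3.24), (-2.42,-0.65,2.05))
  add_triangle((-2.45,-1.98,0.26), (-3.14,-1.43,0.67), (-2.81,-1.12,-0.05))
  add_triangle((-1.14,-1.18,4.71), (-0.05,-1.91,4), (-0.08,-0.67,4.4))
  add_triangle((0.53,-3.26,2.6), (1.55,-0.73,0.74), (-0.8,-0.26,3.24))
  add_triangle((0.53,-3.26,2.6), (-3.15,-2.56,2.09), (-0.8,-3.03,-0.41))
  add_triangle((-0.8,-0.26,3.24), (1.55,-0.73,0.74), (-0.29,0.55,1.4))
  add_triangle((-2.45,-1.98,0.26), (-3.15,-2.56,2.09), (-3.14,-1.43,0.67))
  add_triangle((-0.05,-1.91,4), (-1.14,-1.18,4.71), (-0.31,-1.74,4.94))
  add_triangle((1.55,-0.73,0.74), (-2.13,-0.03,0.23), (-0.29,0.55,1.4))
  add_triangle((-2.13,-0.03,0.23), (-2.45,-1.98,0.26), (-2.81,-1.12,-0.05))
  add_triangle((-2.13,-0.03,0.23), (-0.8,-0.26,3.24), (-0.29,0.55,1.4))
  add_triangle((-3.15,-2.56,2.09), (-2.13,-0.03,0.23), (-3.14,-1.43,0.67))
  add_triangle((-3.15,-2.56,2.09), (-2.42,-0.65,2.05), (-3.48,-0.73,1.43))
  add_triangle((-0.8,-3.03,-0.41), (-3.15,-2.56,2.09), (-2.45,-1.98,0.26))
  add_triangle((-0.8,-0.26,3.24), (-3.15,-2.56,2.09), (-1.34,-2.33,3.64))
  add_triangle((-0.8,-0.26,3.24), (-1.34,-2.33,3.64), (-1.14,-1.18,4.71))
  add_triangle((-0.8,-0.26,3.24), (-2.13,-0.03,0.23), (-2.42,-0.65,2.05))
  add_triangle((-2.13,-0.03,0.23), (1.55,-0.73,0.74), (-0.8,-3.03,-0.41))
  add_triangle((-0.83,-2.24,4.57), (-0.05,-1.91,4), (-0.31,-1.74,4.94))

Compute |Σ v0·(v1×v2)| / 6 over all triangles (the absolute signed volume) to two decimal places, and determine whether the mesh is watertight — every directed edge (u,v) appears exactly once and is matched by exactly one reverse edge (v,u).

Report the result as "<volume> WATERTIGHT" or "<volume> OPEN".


24.55 OPEN

Per-triangle v0·(v1×v2)/6:
  t1: +1.9639
  t2: +0.3379
  t3: +3.4072
  t4: -1.8108
  t5: +0.5184
  t6: +0.7019
  t7: -0.7031
  t8: +0.2551
  t9: +0.3008
  t10: +0.4320
  t11: +1.1001
  t12: +0.2019
  t13: +1.7818
  t14: +0.3158
  t15: +1.0136
  t16: +2.4306
  t17: +5.5108
  t18: +0.6399
  t19: +0.7960
  t20: -0.2691
  t21: -0.5438
  t22: -0.2423
  t23: +0.7412
  t24: +0.5653
  t25: +1.0971
  t26: +1.7116
  t27: +2.3286
  t28: +0.2164
  t29: +0.5316
  t30: -1.1049
  t31: +0.3284
Σ = +24.5539 → |volume| = 24.55

Directed edges: 93 total; 9 unmatched, e.g. (-0.8,-0.26,3.24)→(0.74,-1.43,3.27) → open.


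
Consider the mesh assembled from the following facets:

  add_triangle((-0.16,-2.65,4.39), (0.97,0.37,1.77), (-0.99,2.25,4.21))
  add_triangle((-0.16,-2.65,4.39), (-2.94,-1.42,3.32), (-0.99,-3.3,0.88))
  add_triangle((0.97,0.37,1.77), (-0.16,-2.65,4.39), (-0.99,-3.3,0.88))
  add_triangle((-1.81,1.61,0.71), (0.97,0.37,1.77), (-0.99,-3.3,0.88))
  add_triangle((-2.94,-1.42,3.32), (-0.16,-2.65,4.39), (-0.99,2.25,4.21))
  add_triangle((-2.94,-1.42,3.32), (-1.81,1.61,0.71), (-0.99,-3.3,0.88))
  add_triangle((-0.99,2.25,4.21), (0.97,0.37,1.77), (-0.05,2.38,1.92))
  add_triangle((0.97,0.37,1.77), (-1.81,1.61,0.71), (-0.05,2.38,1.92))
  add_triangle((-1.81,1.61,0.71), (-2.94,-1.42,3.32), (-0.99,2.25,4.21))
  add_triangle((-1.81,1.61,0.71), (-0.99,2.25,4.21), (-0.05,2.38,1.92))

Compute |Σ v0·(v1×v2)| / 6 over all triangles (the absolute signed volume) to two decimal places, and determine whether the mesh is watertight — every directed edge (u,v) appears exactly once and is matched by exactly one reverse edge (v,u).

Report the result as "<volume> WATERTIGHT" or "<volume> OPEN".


Per-triangle v0·(v1×v2)/6:
  t1: +4.5071
  t2: +6.1202
  t3: +1.0876
  t4: -2.8949
  t5: +9.5249
  t6: +2.1341
  t7: +1.4791
  t8: -0.8084
  t9: +5.5471
  t10: +1.9075
Σ = +28.6043 → |volume| = 28.60

Directed edges: 30 total, each appears once with its reverse present → watertight.

28.60 WATERTIGHT


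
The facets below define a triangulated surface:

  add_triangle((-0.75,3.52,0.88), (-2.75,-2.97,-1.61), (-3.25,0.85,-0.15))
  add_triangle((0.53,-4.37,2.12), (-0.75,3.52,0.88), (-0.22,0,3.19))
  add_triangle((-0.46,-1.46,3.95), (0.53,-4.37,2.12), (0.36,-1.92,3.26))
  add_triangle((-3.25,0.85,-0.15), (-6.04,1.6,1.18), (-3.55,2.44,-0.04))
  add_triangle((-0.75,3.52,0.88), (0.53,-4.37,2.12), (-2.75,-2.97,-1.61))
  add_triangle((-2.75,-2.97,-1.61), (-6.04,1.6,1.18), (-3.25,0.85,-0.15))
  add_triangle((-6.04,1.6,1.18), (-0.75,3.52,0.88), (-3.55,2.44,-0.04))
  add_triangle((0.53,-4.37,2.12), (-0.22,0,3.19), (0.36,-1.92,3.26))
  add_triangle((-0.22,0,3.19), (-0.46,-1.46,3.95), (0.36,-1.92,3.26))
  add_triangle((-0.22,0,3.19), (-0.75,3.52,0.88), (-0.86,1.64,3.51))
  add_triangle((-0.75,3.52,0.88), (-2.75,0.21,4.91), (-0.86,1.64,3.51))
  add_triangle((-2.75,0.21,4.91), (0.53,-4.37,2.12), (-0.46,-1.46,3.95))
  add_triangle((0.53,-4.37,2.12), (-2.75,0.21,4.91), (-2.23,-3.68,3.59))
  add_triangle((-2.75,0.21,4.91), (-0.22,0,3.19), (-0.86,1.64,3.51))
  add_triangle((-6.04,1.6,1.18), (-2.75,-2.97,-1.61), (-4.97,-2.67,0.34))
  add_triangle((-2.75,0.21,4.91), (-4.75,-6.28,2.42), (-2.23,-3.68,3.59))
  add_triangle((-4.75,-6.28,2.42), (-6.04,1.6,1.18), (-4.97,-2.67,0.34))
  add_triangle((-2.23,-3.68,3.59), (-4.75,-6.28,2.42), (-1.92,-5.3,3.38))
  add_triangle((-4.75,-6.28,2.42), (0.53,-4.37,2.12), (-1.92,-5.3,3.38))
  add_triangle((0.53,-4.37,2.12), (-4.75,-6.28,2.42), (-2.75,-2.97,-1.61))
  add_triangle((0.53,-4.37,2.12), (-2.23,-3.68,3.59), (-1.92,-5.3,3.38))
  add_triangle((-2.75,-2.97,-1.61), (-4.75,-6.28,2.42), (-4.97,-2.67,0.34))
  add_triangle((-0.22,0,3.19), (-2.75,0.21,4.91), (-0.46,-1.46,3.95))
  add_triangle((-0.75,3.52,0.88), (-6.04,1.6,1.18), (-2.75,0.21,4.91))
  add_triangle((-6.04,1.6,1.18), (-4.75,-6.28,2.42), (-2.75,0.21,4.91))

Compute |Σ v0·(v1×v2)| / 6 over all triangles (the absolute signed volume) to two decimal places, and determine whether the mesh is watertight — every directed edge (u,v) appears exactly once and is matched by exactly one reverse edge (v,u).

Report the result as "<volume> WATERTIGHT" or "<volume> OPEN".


124.29 OPEN

Per-triangle v0·(v1×v2)/6:
  t1: +0.8425
  t2: -0.3360
  t3: +1.3806
  t4: +1.1930
  t5: -6.5796
  t6: +2.8988
  t7: +3.5598
  t8: -0.6685
  t9: +0.6455
  t10: +0.5554
  t11: +3.4650
  t12: +4.1072
  t13: +6.1881
  t14: +2.0336
  t15: +6.2681
  t16: +9.5036
  t17: +10.7757
  t18: +3.9735
  t19: +4.4165
  t20: +10.8276
  t21: +1.7920
  t22: +8.1433
  t23: +1.8927
  t24: +15.0030
  t25: +32.4040
Σ = +124.2853 → |volume| = 124.29

Directed edges: 75 total; 3 unmatched, e.g. (-3.25,0.85,-0.15)→(-0.75,3.52,0.88) → open.


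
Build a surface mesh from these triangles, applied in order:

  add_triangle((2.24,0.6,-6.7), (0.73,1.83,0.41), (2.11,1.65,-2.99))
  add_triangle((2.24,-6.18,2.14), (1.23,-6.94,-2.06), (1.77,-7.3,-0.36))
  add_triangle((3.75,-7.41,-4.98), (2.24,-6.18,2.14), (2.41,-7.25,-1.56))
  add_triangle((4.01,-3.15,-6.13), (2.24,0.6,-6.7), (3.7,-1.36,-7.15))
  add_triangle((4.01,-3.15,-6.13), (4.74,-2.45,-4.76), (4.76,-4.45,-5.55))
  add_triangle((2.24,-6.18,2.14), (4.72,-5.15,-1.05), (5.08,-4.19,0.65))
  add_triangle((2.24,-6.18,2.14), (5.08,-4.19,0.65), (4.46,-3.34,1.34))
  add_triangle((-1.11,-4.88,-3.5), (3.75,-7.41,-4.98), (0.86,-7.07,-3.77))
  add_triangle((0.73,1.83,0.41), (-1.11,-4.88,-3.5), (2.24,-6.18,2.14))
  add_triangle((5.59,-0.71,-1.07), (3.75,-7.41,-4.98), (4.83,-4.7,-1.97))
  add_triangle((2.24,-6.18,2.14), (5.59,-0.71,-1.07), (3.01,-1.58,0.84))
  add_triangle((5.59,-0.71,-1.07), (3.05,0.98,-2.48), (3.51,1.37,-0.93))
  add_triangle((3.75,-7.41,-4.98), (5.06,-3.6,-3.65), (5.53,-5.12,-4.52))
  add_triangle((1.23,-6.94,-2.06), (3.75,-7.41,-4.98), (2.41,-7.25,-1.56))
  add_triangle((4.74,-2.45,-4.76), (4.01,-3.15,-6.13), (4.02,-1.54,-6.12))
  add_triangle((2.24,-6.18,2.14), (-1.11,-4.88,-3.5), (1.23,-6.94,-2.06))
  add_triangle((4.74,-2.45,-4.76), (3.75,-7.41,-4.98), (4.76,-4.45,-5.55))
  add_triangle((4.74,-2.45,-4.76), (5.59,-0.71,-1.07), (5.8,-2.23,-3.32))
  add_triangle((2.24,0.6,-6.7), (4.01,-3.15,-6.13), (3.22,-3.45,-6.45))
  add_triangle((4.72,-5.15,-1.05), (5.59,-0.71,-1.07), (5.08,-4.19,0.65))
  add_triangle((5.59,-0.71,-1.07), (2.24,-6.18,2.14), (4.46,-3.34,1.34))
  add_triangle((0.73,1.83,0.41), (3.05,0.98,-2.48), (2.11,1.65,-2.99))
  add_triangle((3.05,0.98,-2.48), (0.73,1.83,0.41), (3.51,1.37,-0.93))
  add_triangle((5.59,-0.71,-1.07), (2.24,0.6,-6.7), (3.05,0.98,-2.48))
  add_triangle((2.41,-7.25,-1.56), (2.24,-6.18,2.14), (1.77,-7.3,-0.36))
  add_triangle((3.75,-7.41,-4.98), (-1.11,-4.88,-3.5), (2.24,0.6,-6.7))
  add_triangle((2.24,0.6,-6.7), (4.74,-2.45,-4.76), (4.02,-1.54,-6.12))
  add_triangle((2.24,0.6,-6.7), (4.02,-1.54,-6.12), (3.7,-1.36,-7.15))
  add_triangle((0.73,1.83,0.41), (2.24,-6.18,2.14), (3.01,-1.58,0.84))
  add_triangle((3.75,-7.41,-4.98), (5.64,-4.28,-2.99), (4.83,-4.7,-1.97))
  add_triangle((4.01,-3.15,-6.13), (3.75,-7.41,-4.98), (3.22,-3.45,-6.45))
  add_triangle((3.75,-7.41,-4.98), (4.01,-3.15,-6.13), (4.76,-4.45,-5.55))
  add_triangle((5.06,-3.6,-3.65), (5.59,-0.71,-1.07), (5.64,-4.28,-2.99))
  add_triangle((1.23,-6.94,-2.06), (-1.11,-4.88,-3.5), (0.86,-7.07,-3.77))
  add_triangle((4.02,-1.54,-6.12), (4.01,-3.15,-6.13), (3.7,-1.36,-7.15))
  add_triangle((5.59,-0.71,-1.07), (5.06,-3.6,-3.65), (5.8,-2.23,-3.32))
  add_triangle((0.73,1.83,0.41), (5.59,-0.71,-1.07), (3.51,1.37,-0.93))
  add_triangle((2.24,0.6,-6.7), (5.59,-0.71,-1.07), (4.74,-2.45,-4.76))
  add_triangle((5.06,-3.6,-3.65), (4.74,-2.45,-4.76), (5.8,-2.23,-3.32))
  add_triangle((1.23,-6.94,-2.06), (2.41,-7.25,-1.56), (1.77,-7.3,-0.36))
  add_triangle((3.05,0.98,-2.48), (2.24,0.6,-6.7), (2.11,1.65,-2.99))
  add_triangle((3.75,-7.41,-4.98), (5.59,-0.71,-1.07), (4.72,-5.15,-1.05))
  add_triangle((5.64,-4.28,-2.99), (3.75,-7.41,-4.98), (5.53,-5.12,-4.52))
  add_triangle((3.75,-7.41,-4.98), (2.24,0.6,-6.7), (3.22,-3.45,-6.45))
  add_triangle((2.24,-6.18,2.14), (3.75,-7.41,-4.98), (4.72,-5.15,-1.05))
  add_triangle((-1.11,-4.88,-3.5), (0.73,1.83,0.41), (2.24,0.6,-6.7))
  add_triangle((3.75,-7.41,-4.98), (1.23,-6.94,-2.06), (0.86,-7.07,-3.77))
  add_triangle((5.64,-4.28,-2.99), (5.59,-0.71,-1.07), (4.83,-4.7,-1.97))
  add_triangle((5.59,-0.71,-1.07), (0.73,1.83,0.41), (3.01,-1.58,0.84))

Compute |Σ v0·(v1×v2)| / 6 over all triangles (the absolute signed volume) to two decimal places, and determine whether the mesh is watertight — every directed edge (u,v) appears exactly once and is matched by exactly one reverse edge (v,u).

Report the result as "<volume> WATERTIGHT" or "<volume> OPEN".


Per-triangle v0·(v1×v2)/6:
  t1: +0.9762
  t2: -0.2032
  t3: +6.1547
  t4: +1.0299
  t5: +2.6504
  t6: +8.0392
  t7: +3.3534
  t8: +5.0786
  t9: -4.3532
  t10: -9.4737
  t11: +4.9121
  t12: +2.8790
  t13: +0.1513
  t14: +5.2869
  t15: +2.6664
  t16: +6.3625
  t17: +1.4196
  t18: +1.5556
  t19: +4.4245
  t20: +7.3621
  t21: -5.4115
  t22: +1.5294
  t23: +1.4369
  t24: +6.4267
  t25: +3.0246
  t26: +32.0945
  t27: +1.0016
  t28: +1.3556
  t29: +2.1998
  t30: +5.4438
  t31: +5.0209
  t32: +4.7937
  t33: +3.6391
  t34: +2.8854
  t35: +1.6414
  t36: +2.3579
  t37: +1.3924
  t38: +13.9720
  t39: +2.8164
  t40: +2.0252
  t41: +2.4882
  t42: +17.1232
  t43: +4.2173
  t44: -0.0472
  t45: +19.0713
  t46: -0.2755
  t47: +5.9748
  t48: +3.8024
  t49: +3.1502
Σ = +195.4227 → |volume| = 195.42

Directed edges: 147 total; 9 unmatched, e.g. (5.08,-4.19,0.65)→(4.46,-3.34,1.34) → open.

195.42 OPEN


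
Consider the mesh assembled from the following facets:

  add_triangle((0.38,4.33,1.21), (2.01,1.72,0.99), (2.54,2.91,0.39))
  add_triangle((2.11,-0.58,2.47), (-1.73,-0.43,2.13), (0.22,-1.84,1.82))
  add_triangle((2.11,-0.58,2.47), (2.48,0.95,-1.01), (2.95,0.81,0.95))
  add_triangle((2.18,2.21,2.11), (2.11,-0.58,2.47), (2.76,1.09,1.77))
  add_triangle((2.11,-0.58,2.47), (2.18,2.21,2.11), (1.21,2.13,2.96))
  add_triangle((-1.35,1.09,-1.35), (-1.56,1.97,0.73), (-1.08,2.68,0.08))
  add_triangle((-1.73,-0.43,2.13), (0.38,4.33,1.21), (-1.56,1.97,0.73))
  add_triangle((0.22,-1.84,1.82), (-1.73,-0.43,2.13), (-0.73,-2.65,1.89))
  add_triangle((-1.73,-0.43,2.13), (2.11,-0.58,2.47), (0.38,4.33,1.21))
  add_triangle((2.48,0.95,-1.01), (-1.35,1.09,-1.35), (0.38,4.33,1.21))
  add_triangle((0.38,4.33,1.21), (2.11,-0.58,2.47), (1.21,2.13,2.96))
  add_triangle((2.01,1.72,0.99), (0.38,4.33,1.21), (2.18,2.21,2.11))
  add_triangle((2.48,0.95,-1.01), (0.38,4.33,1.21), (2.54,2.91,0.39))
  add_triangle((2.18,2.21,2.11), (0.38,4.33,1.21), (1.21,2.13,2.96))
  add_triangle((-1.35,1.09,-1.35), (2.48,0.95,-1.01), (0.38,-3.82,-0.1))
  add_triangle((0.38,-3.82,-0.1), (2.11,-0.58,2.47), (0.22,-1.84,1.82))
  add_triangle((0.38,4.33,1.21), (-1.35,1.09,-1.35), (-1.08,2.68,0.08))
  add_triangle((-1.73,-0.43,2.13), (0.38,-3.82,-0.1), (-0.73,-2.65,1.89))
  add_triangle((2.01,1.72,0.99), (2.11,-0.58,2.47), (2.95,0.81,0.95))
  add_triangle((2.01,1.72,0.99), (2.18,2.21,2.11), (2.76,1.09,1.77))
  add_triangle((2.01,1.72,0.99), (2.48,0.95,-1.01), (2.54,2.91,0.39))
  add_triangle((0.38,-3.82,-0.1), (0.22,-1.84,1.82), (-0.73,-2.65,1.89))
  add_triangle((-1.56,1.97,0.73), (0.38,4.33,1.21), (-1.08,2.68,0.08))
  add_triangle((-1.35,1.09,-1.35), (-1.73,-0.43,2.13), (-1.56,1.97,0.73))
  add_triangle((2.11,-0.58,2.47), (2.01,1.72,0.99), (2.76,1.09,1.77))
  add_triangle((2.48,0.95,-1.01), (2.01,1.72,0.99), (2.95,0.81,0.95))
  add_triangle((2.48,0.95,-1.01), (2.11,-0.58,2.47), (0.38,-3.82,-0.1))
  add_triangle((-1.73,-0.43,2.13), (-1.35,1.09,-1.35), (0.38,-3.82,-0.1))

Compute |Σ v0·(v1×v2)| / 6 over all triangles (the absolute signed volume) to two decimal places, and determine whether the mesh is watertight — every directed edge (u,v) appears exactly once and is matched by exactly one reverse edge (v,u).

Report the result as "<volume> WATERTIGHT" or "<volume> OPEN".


Per-triangle v0·(v1×v2)/6:
  t1: +1.4075
  t2: +2.1027
  t3: +0.7941
  t4: +1.1559
  t5: +1.9076
  t6: +0.7461
  t7: +2.5948
  t8: +0.9467
  t9: +6.7234
  t10: +4.1924
  t11: -1.7444
  t12: +1.2722
  t13: +1.3710
  t14: +2.2875
  t15: +3.0776
  t16: +2.3825
  t17: +0.8726
  t18: +0.8569
  t19: +1.2237
  t20: +0.4889
  t21: +0.8887
  t22: +1.2279
  t23: +1.0069
  t24: +1.5583
  t25: -0.2814
  t26: +1.0841
  t27: +5.4257
  t28: +3.2485
Σ = +48.8184 → |volume| = 48.82

Directed edges: 84 total, each appears once with its reverse present → watertight.

48.82 WATERTIGHT


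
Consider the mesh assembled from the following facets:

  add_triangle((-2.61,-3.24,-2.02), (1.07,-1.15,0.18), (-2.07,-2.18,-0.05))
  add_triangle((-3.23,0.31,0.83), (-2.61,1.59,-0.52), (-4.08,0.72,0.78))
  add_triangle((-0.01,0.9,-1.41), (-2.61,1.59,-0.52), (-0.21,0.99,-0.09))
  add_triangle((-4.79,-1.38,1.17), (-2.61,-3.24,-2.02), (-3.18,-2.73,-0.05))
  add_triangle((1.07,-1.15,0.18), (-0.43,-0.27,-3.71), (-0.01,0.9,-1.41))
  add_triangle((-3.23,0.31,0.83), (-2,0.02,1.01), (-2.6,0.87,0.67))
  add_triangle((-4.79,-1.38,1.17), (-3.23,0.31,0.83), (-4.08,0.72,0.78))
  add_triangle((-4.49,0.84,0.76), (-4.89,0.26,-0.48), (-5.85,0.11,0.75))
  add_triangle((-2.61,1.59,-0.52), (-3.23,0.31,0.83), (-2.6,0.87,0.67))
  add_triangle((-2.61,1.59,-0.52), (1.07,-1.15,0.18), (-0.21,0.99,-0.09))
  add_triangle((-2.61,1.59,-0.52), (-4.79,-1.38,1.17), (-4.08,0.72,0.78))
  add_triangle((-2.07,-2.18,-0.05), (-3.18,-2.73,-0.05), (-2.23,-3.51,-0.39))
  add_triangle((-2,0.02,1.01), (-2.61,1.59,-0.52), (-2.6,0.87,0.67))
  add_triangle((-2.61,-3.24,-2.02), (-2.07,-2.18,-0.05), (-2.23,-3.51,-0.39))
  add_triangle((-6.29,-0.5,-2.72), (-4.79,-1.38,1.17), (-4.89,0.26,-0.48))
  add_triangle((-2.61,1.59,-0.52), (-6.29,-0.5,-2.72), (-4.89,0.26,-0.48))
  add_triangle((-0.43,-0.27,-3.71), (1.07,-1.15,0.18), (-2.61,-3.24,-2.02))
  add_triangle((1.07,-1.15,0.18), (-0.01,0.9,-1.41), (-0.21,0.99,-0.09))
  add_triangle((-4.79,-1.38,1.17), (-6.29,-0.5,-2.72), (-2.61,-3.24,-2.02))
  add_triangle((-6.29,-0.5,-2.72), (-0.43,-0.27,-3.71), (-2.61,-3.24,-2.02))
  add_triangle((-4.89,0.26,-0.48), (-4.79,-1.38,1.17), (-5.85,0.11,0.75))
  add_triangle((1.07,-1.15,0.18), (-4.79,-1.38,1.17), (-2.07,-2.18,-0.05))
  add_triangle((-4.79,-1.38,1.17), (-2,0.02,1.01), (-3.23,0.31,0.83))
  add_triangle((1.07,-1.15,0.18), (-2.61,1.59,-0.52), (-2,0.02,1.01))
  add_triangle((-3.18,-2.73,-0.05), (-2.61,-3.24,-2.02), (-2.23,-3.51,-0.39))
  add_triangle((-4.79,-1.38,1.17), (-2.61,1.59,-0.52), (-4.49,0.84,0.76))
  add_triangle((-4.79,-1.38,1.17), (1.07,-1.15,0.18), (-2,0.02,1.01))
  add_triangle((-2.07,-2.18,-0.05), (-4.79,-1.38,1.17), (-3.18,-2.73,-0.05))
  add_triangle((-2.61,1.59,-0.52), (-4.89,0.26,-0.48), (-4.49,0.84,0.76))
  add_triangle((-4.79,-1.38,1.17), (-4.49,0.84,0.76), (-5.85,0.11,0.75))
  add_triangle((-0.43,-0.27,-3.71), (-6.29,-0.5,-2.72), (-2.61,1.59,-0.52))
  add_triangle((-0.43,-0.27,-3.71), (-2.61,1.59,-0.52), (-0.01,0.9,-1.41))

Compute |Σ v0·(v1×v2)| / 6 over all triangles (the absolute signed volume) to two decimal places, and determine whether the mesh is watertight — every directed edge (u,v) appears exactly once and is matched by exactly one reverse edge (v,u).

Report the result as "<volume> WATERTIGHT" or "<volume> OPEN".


54.41 WATERTIGHT

Per-triangle v0·(v1×v2)/6:
  t1: +1.5634
  t2: -0.0170
  t3: +0.5093
  t4: +2.2061
  t5: +0.7608
  t6: +0.1659
  t7: +0.2766
  t8: +0.8457
  t9: +0.3991
  t10: -0.0229
  t11: +1.3466
  t12: +0.0610
  t13: -0.1819
  t14: -0.7272
  t15: +3.9166
  t16: +2.6662
  t17: +3.7152
  t18: +0.1833
  t19: +11.2383
  t20: +10.9830
  t21: +1.4955
  t22: +1.2048
  t23: +0.4969
  t24: -0.3225
  t25: +1.4855
  t26: -1.3420
  t27: +0.8172
  t28: +0.2407
  t29: +1.5494
  t30: +0.6738
  t31: +6.4901
  t32: +1.7351
Σ = +54.4124 → |volume| = 54.41

Directed edges: 96 total, each appears once with its reverse present → watertight.


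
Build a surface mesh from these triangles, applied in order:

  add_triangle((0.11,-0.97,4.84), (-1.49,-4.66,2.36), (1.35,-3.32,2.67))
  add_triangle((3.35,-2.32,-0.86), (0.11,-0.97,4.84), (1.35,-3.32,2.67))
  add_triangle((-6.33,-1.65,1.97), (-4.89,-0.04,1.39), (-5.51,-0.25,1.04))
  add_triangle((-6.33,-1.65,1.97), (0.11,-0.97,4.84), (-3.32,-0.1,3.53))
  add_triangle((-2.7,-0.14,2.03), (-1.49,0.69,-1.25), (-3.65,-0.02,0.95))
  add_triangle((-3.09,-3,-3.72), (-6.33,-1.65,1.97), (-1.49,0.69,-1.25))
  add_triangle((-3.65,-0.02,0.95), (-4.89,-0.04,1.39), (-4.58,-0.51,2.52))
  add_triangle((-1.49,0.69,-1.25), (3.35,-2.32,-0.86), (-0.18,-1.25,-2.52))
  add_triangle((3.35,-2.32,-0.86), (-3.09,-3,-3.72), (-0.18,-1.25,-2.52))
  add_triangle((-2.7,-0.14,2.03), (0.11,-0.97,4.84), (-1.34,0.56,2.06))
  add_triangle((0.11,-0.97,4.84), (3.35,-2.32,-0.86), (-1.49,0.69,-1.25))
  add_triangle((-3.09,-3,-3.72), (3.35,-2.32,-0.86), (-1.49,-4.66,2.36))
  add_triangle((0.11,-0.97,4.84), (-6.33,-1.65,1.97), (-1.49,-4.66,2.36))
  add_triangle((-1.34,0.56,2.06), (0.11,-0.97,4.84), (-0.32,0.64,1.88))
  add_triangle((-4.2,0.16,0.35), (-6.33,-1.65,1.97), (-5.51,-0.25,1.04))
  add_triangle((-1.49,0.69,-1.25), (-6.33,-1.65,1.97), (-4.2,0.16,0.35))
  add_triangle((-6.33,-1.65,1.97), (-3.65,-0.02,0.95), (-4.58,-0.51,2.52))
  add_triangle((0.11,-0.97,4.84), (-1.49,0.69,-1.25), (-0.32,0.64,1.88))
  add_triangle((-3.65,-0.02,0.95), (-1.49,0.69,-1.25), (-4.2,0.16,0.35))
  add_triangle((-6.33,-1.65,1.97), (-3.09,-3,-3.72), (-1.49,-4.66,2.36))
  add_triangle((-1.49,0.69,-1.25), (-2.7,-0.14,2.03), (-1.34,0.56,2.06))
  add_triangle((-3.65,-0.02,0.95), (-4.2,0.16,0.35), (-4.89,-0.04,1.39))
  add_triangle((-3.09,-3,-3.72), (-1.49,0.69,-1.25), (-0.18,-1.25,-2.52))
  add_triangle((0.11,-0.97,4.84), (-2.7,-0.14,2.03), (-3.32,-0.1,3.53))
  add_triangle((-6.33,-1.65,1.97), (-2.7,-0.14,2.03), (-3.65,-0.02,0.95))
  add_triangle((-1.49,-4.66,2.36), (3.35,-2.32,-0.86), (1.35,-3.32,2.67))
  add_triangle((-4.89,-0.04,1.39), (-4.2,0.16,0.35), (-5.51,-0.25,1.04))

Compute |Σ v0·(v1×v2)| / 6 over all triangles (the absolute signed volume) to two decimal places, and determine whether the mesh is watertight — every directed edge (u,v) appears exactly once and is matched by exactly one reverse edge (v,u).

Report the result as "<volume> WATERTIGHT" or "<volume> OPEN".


Per-triangle v0·(v1×v2)/6:
  t1: +7.8225
  t2: +4.9775
  t3: +0.7140
  t4: +6.5665
  t5: +0.4390
  t6: +9.2940
  t7: -0.0239
  t8: +0.7631
  t9: +3.9005
  t10: +1.8566
  t11: -1.7440
  t12: +20.0180
  t13: +19.9680
  t14: +0.8528
  t15: +0.3045
  t16: +1.1797
  t17: -1.2098
  t18: -1.0702
  t19: +0.1333
  t20: +25.4885
  t21: +1.0348
  t22: -0.0071
  t23: +2.2333
  t24: -0.6138
  t25: +1.2797
  t26: +6.9532
  t27: +0.2243
Σ = +111.3350 → |volume| = 111.34

Directed edges: 81 total; 9 unmatched, e.g. (-6.33,-1.65,1.97)→(-4.89,-0.04,1.39) → open.

111.34 OPEN


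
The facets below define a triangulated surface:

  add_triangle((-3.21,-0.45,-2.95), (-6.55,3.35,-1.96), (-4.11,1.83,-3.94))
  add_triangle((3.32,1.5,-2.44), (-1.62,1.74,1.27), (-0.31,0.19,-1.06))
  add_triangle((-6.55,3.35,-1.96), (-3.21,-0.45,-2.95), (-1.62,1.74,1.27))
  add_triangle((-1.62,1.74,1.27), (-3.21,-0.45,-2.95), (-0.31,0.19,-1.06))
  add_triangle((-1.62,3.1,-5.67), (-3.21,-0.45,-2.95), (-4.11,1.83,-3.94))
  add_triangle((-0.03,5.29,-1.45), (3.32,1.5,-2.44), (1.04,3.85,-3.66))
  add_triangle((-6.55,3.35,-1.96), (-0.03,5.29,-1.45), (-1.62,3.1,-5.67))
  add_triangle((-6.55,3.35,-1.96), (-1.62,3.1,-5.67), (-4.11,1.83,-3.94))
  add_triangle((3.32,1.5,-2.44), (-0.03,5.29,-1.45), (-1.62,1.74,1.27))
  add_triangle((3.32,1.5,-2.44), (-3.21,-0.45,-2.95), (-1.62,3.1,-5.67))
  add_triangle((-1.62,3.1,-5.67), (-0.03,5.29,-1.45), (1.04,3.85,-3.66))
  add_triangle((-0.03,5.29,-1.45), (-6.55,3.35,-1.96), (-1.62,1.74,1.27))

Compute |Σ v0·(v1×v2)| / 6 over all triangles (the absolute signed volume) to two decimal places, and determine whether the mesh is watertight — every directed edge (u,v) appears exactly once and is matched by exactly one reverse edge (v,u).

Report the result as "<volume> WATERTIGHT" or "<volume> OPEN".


Per-triangle v0·(v1×v2)/6:
  t1: +5.5977
  t2: -1.7760
  t3: +2.0275
  t4: -1.1603
  t5: +5.0925
  t6: +5.7445
  t7: +26.2842
  t8: +8.2603
  t9: +2.2465
  t10: +7.4598
  t11: +8.1926
  t12: +11.5380
Σ = +79.5073 → |volume| = 79.51

Directed edges: 36 total; 6 unmatched, e.g. (-0.31,0.19,-1.06)→(3.32,1.5,-2.44) → open.

79.51 OPEN


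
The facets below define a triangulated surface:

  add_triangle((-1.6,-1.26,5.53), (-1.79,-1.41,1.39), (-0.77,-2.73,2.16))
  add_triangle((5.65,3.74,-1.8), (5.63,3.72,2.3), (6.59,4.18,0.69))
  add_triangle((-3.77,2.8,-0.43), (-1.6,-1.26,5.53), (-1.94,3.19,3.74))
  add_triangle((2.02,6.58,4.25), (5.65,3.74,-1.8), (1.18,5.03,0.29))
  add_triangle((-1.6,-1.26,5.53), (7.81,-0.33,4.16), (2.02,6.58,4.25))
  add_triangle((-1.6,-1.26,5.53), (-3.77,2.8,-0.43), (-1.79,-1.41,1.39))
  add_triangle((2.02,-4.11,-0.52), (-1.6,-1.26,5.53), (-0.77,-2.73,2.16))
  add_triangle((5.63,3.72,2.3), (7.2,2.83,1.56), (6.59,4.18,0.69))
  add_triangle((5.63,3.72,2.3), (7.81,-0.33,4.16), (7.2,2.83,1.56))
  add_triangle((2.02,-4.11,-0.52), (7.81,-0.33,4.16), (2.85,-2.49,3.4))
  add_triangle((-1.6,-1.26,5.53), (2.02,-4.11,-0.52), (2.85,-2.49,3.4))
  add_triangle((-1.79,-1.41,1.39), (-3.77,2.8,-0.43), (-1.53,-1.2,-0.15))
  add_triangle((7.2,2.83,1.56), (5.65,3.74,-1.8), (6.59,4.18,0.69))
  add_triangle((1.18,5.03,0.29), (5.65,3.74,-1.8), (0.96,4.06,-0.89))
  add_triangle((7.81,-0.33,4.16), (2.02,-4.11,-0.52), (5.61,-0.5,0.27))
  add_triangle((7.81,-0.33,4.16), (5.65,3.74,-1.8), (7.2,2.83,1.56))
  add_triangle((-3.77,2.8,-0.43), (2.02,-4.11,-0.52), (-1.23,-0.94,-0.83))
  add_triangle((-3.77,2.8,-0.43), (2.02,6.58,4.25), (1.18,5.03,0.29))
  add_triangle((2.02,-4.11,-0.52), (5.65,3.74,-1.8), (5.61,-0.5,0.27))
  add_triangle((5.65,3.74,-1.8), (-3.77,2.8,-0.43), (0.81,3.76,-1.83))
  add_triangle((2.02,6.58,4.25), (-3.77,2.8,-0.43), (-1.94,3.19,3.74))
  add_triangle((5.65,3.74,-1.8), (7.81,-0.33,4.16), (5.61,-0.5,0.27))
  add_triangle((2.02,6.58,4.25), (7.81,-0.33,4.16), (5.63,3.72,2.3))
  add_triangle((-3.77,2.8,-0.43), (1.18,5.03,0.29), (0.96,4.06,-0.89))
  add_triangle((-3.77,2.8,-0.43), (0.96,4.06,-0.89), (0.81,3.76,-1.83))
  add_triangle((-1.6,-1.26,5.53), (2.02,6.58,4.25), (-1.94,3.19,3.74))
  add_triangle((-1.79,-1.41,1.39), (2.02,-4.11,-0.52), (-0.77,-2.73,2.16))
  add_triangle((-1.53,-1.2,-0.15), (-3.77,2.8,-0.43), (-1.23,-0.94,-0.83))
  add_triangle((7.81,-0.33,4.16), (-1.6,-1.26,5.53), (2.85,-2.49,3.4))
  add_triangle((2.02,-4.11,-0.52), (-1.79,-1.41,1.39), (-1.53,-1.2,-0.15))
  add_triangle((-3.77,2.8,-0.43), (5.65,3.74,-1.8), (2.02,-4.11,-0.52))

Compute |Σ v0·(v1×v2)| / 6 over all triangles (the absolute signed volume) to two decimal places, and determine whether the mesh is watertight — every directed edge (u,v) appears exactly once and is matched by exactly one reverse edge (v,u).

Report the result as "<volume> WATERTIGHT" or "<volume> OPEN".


306.14 OPEN

Per-triangle v0·(v1×v2)/6:
  t1: +2.7163
  t2: +0.6847
  t3: +12.3722
  t4: +16.2916
  t5: +60.8578
  t6: +7.3804
  t7: +4.4213
  t8: +3.3950
  t9: +8.8699
  t10: +14.7816
  t11: +11.9853
  t12: +2.2980
  t13: +4.4241
  t14: +4.4847
  t15: +13.6935
  t16: +7.8387
  t17: -0.2570
  t18: +14.1284
  t19: +10.0623
  t20: -2.8872
  t21: +15.6940
  t22: +15.7236
  t23: +22.4152
  t24: +4.1754
  t25: +3.0262
  t26: +18.0751
  t27: +1.9926
  t28: +1.0410
  t29: +16.4332
  t30: +2.2743
  t31: +7.7503
Σ = +306.1427 → |volume| = 306.14

Directed edges: 93 total; 9 unmatched, e.g. (5.65,3.74,-1.8)→(5.63,3.72,2.3) → open.


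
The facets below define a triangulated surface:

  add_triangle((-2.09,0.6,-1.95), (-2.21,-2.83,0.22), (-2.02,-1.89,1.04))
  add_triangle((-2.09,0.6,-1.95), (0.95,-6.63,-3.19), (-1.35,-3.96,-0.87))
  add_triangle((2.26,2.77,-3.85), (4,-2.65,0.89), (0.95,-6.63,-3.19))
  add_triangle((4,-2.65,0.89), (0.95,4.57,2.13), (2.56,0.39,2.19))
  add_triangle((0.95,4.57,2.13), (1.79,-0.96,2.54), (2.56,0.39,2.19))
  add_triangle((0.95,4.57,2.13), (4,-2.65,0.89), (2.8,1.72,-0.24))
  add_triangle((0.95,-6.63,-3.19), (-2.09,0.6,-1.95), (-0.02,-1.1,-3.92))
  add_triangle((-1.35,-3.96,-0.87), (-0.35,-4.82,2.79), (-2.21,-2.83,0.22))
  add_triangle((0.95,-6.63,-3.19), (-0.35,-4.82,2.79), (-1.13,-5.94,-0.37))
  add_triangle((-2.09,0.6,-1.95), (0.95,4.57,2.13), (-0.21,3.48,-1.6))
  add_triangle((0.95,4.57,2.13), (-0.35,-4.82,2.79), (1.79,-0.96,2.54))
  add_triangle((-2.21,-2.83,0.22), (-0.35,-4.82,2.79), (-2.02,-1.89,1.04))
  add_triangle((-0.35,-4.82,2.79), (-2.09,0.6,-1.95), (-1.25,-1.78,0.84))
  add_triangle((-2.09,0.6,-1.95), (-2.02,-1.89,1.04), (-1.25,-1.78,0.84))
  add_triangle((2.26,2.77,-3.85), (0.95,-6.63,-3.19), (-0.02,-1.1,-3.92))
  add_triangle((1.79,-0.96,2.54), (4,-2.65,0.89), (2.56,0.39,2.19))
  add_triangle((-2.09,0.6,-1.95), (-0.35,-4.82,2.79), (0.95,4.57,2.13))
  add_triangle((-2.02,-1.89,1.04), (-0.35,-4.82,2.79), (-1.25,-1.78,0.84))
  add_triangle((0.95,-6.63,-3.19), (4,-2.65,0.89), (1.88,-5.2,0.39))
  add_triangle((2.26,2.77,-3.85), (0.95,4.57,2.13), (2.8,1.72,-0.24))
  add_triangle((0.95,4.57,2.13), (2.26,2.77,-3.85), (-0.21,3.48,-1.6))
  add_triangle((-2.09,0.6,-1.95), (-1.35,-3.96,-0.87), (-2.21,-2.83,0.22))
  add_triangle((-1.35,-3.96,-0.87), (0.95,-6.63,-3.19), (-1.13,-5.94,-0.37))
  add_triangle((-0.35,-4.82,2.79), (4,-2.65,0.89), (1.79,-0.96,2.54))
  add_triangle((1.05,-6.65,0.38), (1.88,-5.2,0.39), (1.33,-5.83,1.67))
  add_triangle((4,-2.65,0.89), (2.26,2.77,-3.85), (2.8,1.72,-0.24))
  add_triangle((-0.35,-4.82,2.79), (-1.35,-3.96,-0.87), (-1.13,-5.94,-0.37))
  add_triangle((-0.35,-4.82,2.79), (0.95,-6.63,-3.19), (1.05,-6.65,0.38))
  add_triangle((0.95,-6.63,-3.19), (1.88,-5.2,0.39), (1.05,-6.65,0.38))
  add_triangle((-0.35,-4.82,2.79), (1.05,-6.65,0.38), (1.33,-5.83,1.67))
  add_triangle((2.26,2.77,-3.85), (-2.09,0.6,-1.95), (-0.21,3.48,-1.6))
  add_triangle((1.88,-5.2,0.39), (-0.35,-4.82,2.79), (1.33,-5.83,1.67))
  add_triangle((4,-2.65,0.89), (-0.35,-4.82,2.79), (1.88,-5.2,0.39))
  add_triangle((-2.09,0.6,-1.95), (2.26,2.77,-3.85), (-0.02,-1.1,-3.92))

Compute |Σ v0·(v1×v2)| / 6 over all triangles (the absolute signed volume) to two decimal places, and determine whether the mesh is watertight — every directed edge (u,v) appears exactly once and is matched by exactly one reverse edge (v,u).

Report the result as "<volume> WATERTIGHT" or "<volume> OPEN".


Per-triangle v0·(v1×v2)/6:
  t1: +1.5662
  t2: +7.0359
  t3: +27.0896
  t4: +2.9485
  t5: +2.5974
  t6: +7.5641
  t7: +7.0692
  t8: +3.8817
  t9: +8.3236
  t10: +3.8499
  t11: +6.1487
  t12: +2.0579
  t13: -1.1167
  t14: -0.4529
  t15: +10.9720
  t16: +2.7344
  t17: +7.3888
  t18: -0.2393
  t19: +8.8539
  t20: +8.2278
  t21: +7.7881
  t22: +2.9857
  t23: +3.0050
  t24: +7.6450
  t25: +1.5269
  t26: +7.9192
  t27: +1.4755
  t28: +4.6646
  t29: +4.1787
  t30: +2.7874
  t31: +5.4258
  t32: -0.5987
  t33: +7.6560
  t34: +6.9411
Σ = +179.9013 → |volume| = 179.90

Directed edges: 102 total, each appears once with its reverse present → watertight.

179.90 WATERTIGHT
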